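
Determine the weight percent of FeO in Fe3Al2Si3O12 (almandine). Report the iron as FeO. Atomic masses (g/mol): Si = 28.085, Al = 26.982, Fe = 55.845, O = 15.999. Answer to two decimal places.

43.30 wt%

Formula mass = 497.742 g/mol.
3 Fe → 3.0000 mol FeO per formula unit; M(FeO) = 71.844, so FeO mass = 215.532 g.
215.532/497.742 × 100 = 43.30 wt%.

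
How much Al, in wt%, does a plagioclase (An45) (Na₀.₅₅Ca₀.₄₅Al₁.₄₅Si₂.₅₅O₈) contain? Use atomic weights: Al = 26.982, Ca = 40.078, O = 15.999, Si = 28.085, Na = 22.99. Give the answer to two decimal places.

14.52 wt%

Molar mass of Na₀.₅₅Ca₀.₄₅Al₁.₄₅Si₂.₅₅O₈: 0.55*22.99 + 0.45*40.078 + 1.45*26.982 + 2.55*28.085 + 8*15.999 = 269.412 g/mol.
Mass of Al per formula unit: 1.45 × 26.982 = 39.124 g.
Weight fraction Al = 39.124 / 269.412 = 0.1452.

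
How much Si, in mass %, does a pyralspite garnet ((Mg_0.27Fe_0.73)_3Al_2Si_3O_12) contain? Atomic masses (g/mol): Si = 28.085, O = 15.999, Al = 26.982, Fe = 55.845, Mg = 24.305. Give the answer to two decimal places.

M((Mg_0.27Fe_0.73)_3Al_2Si_3O_12) = 472.195 g/mol.
Si contributes 3 × 28.085 = 84.255 g per mole.
84.255/472.195 = 0.1784 → 17.84%.

17.84 mass %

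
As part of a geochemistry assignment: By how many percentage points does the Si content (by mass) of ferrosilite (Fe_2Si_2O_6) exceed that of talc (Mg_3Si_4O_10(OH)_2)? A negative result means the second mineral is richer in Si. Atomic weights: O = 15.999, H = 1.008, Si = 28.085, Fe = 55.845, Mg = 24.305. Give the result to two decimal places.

-8.33 percentage points

Si in Fe_2Si_2O_6: molar mass 263.854 g/mol; 2×28.085 = 56.170 g → 21.29 wt%.
Si in Mg_3Si_4O_10(OH)_2: molar mass 379.259 g/mol; 4×28.085 = 112.340 g → 29.62 wt%.
Difference = 21.29 − 29.62 = -8.33 percentage points.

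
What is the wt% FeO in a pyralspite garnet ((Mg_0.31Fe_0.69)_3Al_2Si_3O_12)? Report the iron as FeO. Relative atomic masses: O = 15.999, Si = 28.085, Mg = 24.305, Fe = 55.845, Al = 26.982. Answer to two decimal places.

Molar mass of (Mg_0.31Fe_0.69)_3Al_2Si_3O_12 = 0.93×24.305 + 2.07×55.845 + 2×26.982 + 3×28.085 + 12×15.999 = 468.410 g/mol.
Each formula unit contains 2.07 Fe, equivalent to 2.07/1 = 2.0700 mol FeO.
M(FeO) = 1×55.845 + 1×15.999 = 71.844 g/mol.
Mass of FeO per formula unit = 2.0700 × 71.844 = 148.717 g.
FeO wt% = 148.717 / 468.410 × 100 = 31.75%.

31.75 wt%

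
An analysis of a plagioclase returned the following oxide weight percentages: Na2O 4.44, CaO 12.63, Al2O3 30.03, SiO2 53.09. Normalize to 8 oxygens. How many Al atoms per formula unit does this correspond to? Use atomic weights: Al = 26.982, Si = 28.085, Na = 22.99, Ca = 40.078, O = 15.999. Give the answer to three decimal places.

1.599 Al apfu

4.44 wt% Na2O ÷ 61.979 g/mol = 0.07164 mol, giving 0.14328 Na and 0.07164 O.
12.63 wt% CaO ÷ 56.077 g/mol = 0.22523 mol, giving 0.22523 Ca and 0.22523 O.
30.03 wt% Al2O3 ÷ 101.961 g/mol = 0.29452 mol, giving 0.58904 Al and 0.88356 O.
53.09 wt% SiO2 ÷ 60.083 g/mol = 0.88361 mol, giving 0.88361 Si and 1.76722 O.
Oxygen sums to 2.94765; scaling by 8/2.94765 = 2.71403 puts the formula on 8 O.
Al: 0.58904 × 2.71403 = 1.599 atoms per formula unit.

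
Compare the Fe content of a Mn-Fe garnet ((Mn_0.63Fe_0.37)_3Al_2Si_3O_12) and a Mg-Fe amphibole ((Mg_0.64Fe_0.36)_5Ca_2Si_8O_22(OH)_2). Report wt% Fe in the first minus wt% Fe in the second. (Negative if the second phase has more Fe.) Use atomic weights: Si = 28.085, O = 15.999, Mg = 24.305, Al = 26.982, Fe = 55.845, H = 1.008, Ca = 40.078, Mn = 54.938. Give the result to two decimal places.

Fe in (Mn_0.63Fe_0.37)_3Al_2Si_3O_12: molar mass 496.028 g/mol; 1.11×55.845 = 61.988 g → 12.50 wt%.
Fe in (Mg_0.64Fe_0.36)_5Ca_2Si_8O_22(OH)_2: molar mass 869.125 g/mol; 1.80×55.845 = 100.521 g → 11.57 wt%.
Difference = 12.50 − 11.57 = 0.93 percentage points.

0.93 percentage points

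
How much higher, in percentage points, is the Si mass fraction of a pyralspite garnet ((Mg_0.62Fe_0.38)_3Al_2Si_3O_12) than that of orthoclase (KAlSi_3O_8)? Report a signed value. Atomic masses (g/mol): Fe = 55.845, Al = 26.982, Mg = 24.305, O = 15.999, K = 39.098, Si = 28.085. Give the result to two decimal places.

-11.08 percentage points

First mineral: 84.255 g Si in 439.078 g formula = 19.19 wt% Si.
Second mineral: 84.255 g Si in 278.327 g formula = 30.27 wt% Si.
19.19% − 30.27% gives a difference of -11.08 percentage points.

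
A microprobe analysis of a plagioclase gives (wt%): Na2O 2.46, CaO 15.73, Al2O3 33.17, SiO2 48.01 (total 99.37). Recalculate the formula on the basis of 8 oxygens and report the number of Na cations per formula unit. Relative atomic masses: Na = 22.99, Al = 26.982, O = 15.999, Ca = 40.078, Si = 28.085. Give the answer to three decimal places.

0.219 Na apfu

2.46 wt% Na2O ÷ 61.979 g/mol = 0.03969 mol, giving 0.07938 Na and 0.03969 O.
15.73 wt% CaO ÷ 56.077 g/mol = 0.28051 mol, giving 0.28051 Ca and 0.28051 O.
33.17 wt% Al2O3 ÷ 101.961 g/mol = 0.32532 mol, giving 0.65064 Al and 0.97596 O.
48.01 wt% SiO2 ÷ 60.083 g/mol = 0.79906 mol, giving 0.79906 Si and 1.59812 O.
Oxygen sums to 2.89428; scaling by 8/2.89428 = 2.76407 puts the formula on 8 O.
Na: 0.07938 × 2.76407 = 0.219 atoms per formula unit.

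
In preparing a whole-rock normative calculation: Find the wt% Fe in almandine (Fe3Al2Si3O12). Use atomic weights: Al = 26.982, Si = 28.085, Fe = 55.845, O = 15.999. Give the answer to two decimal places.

33.66 weight percent

Molar mass of Fe3Al2Si3O12: 3·55.845 + 2·26.982 + 3·28.085 + 12·15.999 = 497.742 g/mol.
Mass of Fe per formula unit: 3 × 55.845 = 167.535 g.
Weight fraction Fe = 167.535 / 497.742 = 0.3366.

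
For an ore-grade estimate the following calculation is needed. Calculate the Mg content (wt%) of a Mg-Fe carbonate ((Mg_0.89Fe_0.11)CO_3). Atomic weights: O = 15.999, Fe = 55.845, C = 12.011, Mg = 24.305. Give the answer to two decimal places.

Molar mass of (Mg_0.89Fe_0.11)CO_3: 0.89*24.305 + 0.11*55.845 + 1*12.011 + 3*15.999 = 87.782 g/mol.
Mass of Mg per formula unit: 0.89 × 24.305 = 21.631 g.
Weight fraction Mg = 21.631 / 87.782 = 0.2464.

24.64 wt%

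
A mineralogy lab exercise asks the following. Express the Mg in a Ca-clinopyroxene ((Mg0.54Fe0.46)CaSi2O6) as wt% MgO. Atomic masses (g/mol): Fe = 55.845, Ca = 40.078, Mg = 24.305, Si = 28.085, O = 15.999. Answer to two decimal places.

9.42 wt%

Formula mass = 231.055 g/mol.
0.54 Mg → 0.5400 mol MgO per formula unit; M(MgO) = 40.304, so MgO mass = 21.764 g.
21.764/231.055 × 100 = 9.42 wt%.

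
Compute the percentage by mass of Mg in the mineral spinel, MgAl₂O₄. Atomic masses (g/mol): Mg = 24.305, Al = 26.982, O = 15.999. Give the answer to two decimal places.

17.08 mass %

Formula mass = 1×24.305 + 2×26.982 + 4×15.999 = 142.265 g/mol, of which 24.305 g is Mg.
So Mg makes up 24.305/142.265 = 0.1708 of the mass, i.e. 17.08%.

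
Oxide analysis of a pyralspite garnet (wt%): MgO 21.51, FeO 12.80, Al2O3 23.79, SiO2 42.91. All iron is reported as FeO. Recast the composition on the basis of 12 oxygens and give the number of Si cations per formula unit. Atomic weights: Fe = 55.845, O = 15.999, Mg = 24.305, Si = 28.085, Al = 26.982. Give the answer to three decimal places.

MgO (M=40.304): mol = 0.53369; Mg = 0.53369, O = 0.53369.
FeO (M=71.844): mol = 0.17816; Fe = 0.17816, O = 0.17816.
Al2O3 (M=101.961): mol = 0.23332; Al = 0.46664, O = 0.69996.
SiO2 (M=60.083): mol = 0.71418; Si = 0.71418, O = 1.42836.
ΣO = 2.84017; factor = 12/ΣO = 4.22510.
Si apfu = 0.71418 × 4.22510 = 3.017.

3.017 Si apfu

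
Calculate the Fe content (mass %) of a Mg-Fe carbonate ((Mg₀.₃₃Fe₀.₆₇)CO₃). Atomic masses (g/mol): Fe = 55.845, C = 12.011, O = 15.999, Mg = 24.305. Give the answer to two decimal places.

35.48 mass %

M((Mg₀.₃₃Fe₀.₆₇)CO₃) = 105.445 g/mol.
Fe contributes 0.67 × 55.845 = 37.416 g per mole.
37.416/105.445 = 0.3548 → 35.48%.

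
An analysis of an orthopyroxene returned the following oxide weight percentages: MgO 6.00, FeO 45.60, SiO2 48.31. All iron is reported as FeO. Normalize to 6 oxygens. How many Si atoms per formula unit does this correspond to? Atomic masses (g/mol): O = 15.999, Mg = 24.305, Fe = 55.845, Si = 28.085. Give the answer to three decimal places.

2.017 Si apfu

6.00 wt% MgO ÷ 40.304 g/mol = 0.14887 mol, giving 0.14887 Mg and 0.14887 O.
45.60 wt% FeO ÷ 71.844 g/mol = 0.63471 mol, giving 0.63471 Fe and 0.63471 O.
48.31 wt% SiO2 ÷ 60.083 g/mol = 0.80405 mol, giving 0.80405 Si and 1.60810 O.
Oxygen sums to 2.39168; scaling by 6/2.39168 = 2.50870 puts the formula on 6 O.
Si: 0.80405 × 2.50870 = 2.017 atoms per formula unit.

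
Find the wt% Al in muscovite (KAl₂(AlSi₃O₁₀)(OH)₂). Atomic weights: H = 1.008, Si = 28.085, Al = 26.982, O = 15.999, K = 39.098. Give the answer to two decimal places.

Formula mass = 1*39.098 + 3*26.982 + 3*28.085 + 12*15.999 + 2*1.008 = 398.303 g/mol, of which 80.946 g is Al.
So Al makes up 80.946/398.303 = 0.2032 of the mass, i.e. 20.32%.

20.32 weight percent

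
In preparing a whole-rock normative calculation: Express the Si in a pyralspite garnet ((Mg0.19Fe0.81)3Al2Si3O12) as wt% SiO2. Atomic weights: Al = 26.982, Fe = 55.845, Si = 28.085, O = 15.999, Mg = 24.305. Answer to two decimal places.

37.57 wt%

Formula mass = 479.764 g/mol.
3 Si → 3.0000 mol SiO2 per formula unit; M(SiO2) = 60.083, so SiO2 mass = 180.249 g.
180.249/479.764 × 100 = 37.57 wt%.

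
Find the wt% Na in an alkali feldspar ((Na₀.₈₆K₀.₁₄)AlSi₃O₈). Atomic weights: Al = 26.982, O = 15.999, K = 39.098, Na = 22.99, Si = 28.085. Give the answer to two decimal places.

M((Na₀.₈₆K₀.₁₄)AlSi₃O₈) = 264.474 g/mol.
Na contributes 0.86 × 22.99 = 19.771 g per mole.
19.771/264.474 = 0.0748 → 7.48%.

7.48 wt%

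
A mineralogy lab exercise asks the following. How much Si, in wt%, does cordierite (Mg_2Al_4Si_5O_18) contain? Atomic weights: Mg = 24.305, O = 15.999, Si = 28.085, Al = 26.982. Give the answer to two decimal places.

24.01 wt%

M(Mg_2Al_4Si_5O_18) = 584.945 g/mol.
Si contributes 5 × 28.085 = 140.425 g per mole.
140.425/584.945 = 0.2401 → 24.01%.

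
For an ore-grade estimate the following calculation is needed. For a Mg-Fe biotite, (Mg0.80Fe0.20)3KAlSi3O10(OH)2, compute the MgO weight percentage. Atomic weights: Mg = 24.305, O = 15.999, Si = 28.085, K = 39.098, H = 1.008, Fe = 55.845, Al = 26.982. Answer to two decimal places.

22.18 wt%

Formula mass = 436.178 g/mol.
2.40 Mg → 2.4000 mol MgO per formula unit; M(MgO) = 40.304, so MgO mass = 96.730 g.
96.730/436.178 × 100 = 22.18 wt%.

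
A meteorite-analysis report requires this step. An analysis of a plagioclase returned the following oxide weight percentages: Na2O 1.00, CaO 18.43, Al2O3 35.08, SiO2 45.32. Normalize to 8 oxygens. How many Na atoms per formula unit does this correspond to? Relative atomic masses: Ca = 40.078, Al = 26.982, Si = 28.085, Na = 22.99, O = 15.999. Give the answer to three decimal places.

0.089 Na apfu

Na2O: 1.00/61.979 = 0.01613 mol → 0.03226 mol Na, 0.01613 mol O.
CaO: 18.43/56.077 = 0.32866 mol → 0.32866 mol Ca, 0.32866 mol O.
Al2O3: 35.08/101.961 = 0.34405 mol → 0.68810 mol Al, 1.03215 mol O.
SiO2: 45.32/60.083 = 0.75429 mol → 0.75429 mol Si, 1.50858 mol O.
Total oxygen = 2.88552 mol. Normalization factor = 8/2.88552 = 2.77246.
Na per 8 O = 0.03226 × 2.77246 = 0.089.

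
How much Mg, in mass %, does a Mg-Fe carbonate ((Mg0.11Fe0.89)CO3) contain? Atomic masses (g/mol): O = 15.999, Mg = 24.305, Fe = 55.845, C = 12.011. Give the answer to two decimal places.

2.38 mass %

Molar mass of (Mg0.11Fe0.89)CO3: 0.11*24.305 + 0.89*55.845 + 1*12.011 + 3*15.999 = 112.384 g/mol.
Mass of Mg per formula unit: 0.11 × 24.305 = 2.674 g.
Weight fraction Mg = 2.674 / 112.384 = 0.0238.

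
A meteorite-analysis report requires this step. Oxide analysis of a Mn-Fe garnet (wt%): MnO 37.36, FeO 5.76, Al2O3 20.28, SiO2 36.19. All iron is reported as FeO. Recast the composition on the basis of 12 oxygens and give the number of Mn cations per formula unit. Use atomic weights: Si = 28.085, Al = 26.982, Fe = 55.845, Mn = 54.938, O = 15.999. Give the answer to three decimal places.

2.624 Mn apfu

37.36 wt% MnO ÷ 70.937 g/mol = 0.52666 mol, giving 0.52666 Mn and 0.52666 O.
5.76 wt% FeO ÷ 71.844 g/mol = 0.08017 mol, giving 0.08017 Fe and 0.08017 O.
20.28 wt% Al2O3 ÷ 101.961 g/mol = 0.19890 mol, giving 0.39780 Al and 0.59670 O.
36.19 wt% SiO2 ÷ 60.083 g/mol = 0.60233 mol, giving 0.60233 Si and 1.20466 O.
Oxygen sums to 2.40819; scaling by 12/2.40819 = 4.98300 puts the formula on 12 O.
Mn: 0.52666 × 4.98300 = 2.624 atoms per formula unit.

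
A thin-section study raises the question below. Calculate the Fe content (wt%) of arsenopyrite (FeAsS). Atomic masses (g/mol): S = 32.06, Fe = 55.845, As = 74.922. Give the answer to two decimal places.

Molar mass of FeAsS: 1·55.845 + 1·74.922 + 1·32.06 = 162.827 g/mol.
Mass of Fe per formula unit: 1 × 55.845 = 55.845 g.
Weight fraction Fe = 55.845 / 162.827 = 0.3430.

34.30 wt%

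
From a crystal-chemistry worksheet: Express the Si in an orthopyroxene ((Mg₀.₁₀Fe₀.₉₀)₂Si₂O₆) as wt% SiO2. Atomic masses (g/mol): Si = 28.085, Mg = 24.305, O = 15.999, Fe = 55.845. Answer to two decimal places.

Formula mass = 257.546 g/mol.
2 Si → 2.0000 mol SiO2 per formula unit; M(SiO2) = 60.083, so SiO2 mass = 120.166 g.
120.166/257.546 × 100 = 46.66 wt%.

46.66 wt%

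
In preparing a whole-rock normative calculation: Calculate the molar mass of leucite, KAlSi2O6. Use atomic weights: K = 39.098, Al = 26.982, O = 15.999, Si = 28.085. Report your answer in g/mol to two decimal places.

218.24 g/mol

K: 1 × 39.098 = 39.0980
Al: 1 × 26.982 = 26.9820
Si: 2 × 28.085 = 56.1700
O: 6 × 15.999 = 95.9940
Summing the contributions gives the formula mass.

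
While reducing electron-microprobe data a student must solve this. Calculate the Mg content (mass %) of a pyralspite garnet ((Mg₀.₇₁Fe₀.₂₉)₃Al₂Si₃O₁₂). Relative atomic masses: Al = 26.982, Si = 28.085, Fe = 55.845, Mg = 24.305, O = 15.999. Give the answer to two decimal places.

Molar mass of (Mg₀.₇₁Fe₀.₂₉)₃Al₂Si₃O₁₂: 2.13*24.305 + 0.87*55.845 + 2*26.982 + 3*28.085 + 12*15.999 = 430.562 g/mol.
Mass of Mg per formula unit: 2.13 × 24.305 = 51.770 g.
Weight fraction Mg = 51.770 / 430.562 = 0.1202.

12.02 mass %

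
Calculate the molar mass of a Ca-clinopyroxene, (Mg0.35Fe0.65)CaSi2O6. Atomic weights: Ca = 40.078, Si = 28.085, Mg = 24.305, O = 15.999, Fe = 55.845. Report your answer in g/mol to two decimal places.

The formula mass is the sum 0.35(24.305) + 0.65(55.845) + 1(40.078) + 2(28.085) + 6(15.999).

237.05 g/mol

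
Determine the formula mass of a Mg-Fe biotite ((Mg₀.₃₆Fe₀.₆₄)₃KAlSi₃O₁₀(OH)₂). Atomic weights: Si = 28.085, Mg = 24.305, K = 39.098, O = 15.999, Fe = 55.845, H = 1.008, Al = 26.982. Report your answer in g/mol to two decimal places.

M = 1.08*24.305 + 1.92*55.845 + 1*39.098 + 1*26.982 + 3*28.085 + 12*15.999 + 2*1.008

477.81 g/mol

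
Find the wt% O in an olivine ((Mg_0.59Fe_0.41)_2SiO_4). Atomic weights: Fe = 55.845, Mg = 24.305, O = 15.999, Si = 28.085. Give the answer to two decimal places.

Formula mass = 1.18*24.305 + 0.82*55.845 + 1*28.085 + 4*15.999 = 166.554 g/mol, of which 63.996 g is O.
So O makes up 63.996/166.554 = 0.3842 of the mass, i.e. 38.42%.

38.42 mass %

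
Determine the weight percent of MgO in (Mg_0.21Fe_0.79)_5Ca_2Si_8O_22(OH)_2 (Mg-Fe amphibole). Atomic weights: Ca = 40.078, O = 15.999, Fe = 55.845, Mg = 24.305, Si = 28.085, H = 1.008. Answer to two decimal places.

4.52 wt%

M((Mg_0.21Fe_0.79)_5Ca_2Si_8O_22(OH)_2) = 936.936 g/mol; M(MgO) = 40.304 g/mol.
Moles MgO per formula unit = 1.05 Mg ÷ 1 = 1.0500.
MgO fraction = (1.0500 × 40.304) / 936.936 = 42.319/936.936 = 0.0452.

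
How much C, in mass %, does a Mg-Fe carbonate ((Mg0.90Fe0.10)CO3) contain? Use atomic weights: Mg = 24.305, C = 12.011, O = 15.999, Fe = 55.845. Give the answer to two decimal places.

M((Mg0.90Fe0.10)CO3) = 87.467 g/mol.
C contributes 1 × 12.011 = 12.011 g per mole.
12.011/87.467 = 0.1373 → 13.73%.

13.73 mass %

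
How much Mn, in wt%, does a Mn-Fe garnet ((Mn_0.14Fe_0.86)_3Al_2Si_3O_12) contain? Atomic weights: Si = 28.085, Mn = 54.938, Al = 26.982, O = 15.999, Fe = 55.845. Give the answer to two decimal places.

4.64 wt%

M((Mn_0.14Fe_0.86)_3Al_2Si_3O_12) = 497.361 g/mol.
Mn contributes 0.42 × 54.938 = 23.074 g per mole.
23.074/497.361 = 0.0464 → 4.64%.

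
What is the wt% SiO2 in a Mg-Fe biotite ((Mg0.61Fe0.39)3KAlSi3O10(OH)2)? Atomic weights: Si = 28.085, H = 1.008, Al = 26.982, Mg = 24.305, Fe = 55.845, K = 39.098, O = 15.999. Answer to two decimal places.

39.69 wt%

M((Mg0.61Fe0.39)3KAlSi3O10(OH)2) = 454.156 g/mol; M(SiO2) = 60.083 g/mol.
Moles SiO2 per formula unit = 3 Si ÷ 1 = 3.0000.
SiO2 fraction = (3.0000 × 60.083) / 454.156 = 180.249/454.156 = 0.3969.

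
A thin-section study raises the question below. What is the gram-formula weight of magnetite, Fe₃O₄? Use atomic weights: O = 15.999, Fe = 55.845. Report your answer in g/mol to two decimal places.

Fe: 3 × 55.845 = 167.5350
O: 4 × 15.999 = 63.9960
Summing the contributions gives the formula mass.

231.53 g/mol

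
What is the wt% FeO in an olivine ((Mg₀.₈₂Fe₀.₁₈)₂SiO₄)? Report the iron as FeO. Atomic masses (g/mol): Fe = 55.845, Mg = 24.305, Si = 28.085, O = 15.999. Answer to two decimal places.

M((Mg₀.₈₂Fe₀.₁₈)₂SiO₄) = 152.045 g/mol; M(FeO) = 71.844 g/mol.
Moles FeO per formula unit = 0.36 Fe ÷ 1 = 0.3600.
FeO fraction = (0.3600 × 71.844) / 152.045 = 25.864/152.045 = 0.1701.

17.01 wt%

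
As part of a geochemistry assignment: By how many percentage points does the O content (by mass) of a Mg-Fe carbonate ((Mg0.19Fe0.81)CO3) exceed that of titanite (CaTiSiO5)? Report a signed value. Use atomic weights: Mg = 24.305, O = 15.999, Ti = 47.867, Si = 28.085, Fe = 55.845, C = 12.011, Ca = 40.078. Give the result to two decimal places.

2.88 percentage points

First mineral: 47.997 g O in 109.860 g formula = 43.69 wt% O.
Second mineral: 79.995 g O in 196.025 g formula = 40.81 wt% O.
43.69% − 40.81% gives a difference of 2.88 percentage points.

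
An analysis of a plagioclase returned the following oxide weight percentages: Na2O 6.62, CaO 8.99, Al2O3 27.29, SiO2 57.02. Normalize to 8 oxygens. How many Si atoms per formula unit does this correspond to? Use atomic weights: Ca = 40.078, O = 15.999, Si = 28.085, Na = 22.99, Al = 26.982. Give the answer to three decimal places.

2.558 Si apfu

Na2O: 6.62/61.979 = 0.10681 mol → 0.21362 mol Na, 0.10681 mol O.
CaO: 8.99/56.077 = 0.16032 mol → 0.16032 mol Ca, 0.16032 mol O.
Al2O3: 27.29/101.961 = 0.26765 mol → 0.53530 mol Al, 0.80295 mol O.
SiO2: 57.02/60.083 = 0.94902 mol → 0.94902 mol Si, 1.89804 mol O.
Total oxygen = 2.96812 mol. Normalization factor = 8/2.96812 = 2.69531.
Si per 8 O = 0.94902 × 2.69531 = 2.558.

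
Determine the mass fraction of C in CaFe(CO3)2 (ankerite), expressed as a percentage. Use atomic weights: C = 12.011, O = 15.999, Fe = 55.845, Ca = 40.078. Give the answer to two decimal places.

Formula mass = 1*40.078 + 1*55.845 + 2*12.011 + 6*15.999 = 215.939 g/mol, of which 24.022 g is C.
So C makes up 24.022/215.939 = 0.1112 of the mass, i.e. 11.12%.

11.12 weight percent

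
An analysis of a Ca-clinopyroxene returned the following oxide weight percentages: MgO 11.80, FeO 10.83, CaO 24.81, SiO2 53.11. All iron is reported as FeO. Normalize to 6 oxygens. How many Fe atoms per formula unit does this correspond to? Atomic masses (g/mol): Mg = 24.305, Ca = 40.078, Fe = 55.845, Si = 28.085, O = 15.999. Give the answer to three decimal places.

MgO (M=40.304): mol = 0.29277; Mg = 0.29277, O = 0.29277.
FeO (M=71.844): mol = 0.15074; Fe = 0.15074, O = 0.15074.
CaO (M=56.077): mol = 0.44243; Ca = 0.44243, O = 0.44243.
SiO2 (M=60.083): mol = 0.88394; Si = 0.88394, O = 1.76788.
ΣO = 2.65382; factor = 6/ΣO = 2.26089.
Fe apfu = 0.15074 × 2.26089 = 0.341.

0.341 Fe apfu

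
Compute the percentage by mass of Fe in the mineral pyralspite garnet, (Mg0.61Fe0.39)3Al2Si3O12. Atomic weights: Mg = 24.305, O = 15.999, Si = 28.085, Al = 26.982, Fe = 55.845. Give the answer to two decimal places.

Formula mass = 1.83*24.305 + 1.17*55.845 + 2*26.982 + 3*28.085 + 12*15.999 = 440.024 g/mol, of which 65.339 g is Fe.
So Fe makes up 65.339/440.024 = 0.1485 of the mass, i.e. 14.85%.

14.85 mass %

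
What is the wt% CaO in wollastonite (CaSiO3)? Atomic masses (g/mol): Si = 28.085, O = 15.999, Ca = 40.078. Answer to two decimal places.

M(CaSiO3) = 116.160 g/mol; M(CaO) = 56.077 g/mol.
Moles CaO per formula unit = 1 Ca ÷ 1 = 1.0000.
CaO fraction = (1.0000 × 56.077) / 116.160 = 56.077/116.160 = 0.4828.

48.28 wt%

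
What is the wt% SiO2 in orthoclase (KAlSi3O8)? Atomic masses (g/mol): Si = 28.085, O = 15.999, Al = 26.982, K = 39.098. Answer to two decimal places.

Formula mass = 278.327 g/mol.
3 Si → 3.0000 mol SiO2 per formula unit; M(SiO2) = 60.083, so SiO2 mass = 180.249 g.
180.249/278.327 × 100 = 64.76 wt%.

64.76 wt%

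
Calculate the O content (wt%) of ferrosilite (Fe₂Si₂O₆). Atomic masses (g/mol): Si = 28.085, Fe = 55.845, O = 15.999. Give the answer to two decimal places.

36.38 wt%

Molar mass of Fe₂Si₂O₆: 2·55.845 + 2·28.085 + 6·15.999 = 263.854 g/mol.
Mass of O per formula unit: 6 × 15.999 = 95.994 g.
Weight fraction O = 95.994 / 263.854 = 0.3638.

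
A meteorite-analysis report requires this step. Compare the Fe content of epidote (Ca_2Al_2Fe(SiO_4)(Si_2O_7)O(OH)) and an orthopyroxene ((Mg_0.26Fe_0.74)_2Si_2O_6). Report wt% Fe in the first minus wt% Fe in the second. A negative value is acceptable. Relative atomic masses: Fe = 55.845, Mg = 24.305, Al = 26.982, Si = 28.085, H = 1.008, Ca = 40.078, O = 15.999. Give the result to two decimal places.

M(Ca_2Al_2Fe(SiO_4)(Si_2O_7)O(OH)) = 483.215 g/mol, so wt% Fe = 55.845/483.215 × 100 = 11.56%.
M((Mg_0.26Fe_0.74)_2Si_2O_6) = 247.453 g/mol, so wt% Fe = 82.651/247.453 × 100 = 33.40%.
11.56 − 33.40 = -21.84 pp.

-21.84 percentage points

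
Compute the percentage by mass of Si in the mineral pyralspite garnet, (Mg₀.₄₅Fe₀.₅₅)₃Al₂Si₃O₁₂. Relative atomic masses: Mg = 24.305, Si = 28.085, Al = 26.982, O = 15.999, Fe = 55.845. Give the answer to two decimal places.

18.51 weight percent

Formula mass = 1.35*24.305 + 1.65*55.845 + 2*26.982 + 3*28.085 + 12*15.999 = 455.163 g/mol, of which 84.255 g is Si.
So Si makes up 84.255/455.163 = 0.1851 of the mass, i.e. 18.51%.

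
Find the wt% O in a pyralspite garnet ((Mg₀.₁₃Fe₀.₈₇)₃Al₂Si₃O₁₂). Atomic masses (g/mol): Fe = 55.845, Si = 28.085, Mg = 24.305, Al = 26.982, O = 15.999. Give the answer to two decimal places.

Molar mass of (Mg₀.₁₃Fe₀.₈₇)₃Al₂Si₃O₁₂: 0.39×24.305 + 2.61×55.845 + 2×26.982 + 3×28.085 + 12×15.999 = 485.441 g/mol.
Mass of O per formula unit: 12 × 15.999 = 191.988 g.
Weight fraction O = 191.988 / 485.441 = 0.3955.

39.55 wt%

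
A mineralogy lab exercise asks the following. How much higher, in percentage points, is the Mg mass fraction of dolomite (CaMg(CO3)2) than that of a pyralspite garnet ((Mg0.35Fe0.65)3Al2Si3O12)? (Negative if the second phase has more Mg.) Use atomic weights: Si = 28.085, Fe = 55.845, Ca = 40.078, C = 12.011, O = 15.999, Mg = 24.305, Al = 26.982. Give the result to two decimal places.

7.69 percentage points

Mg in CaMg(CO3)2: molar mass 184.399 g/mol; 1×24.305 = 24.305 g → 13.18 wt%.
Mg in (Mg0.35Fe0.65)3Al2Si3O12: molar mass 464.625 g/mol; 1.05×24.305 = 25.520 g → 5.49 wt%.
Difference = 13.18 − 5.49 = 7.69 percentage points.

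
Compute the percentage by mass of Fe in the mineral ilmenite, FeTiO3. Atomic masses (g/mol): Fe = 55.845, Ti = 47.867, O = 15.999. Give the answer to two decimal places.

36.81 mass %

Molar mass of FeTiO3: 1·55.845 + 1·47.867 + 3·15.999 = 151.709 g/mol.
Mass of Fe per formula unit: 1 × 55.845 = 55.845 g.
Weight fraction Fe = 55.845 / 151.709 = 0.3681.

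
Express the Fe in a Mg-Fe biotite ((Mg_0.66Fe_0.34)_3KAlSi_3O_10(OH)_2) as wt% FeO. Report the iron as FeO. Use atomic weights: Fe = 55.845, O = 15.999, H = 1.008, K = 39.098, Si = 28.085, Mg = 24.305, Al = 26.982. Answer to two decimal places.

M((Mg_0.66Fe_0.34)_3KAlSi_3O_10(OH)_2) = 449.425 g/mol; M(FeO) = 71.844 g/mol.
Moles FeO per formula unit = 1.02 Fe ÷ 1 = 1.0200.
FeO fraction = (1.0200 × 71.844) / 449.425 = 73.281/449.425 = 0.1631.

16.31 wt%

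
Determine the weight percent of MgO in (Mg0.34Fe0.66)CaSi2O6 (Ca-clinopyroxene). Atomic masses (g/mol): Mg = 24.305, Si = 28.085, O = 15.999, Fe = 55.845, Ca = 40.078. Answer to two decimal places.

5.77 wt%

M((Mg0.34Fe0.66)CaSi2O6) = 237.363 g/mol; M(MgO) = 40.304 g/mol.
Moles MgO per formula unit = 0.34 Mg ÷ 1 = 0.3400.
MgO fraction = (0.3400 × 40.304) / 237.363 = 13.703/237.363 = 0.0577.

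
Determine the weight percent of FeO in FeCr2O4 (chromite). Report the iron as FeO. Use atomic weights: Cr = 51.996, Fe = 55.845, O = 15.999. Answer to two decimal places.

Formula mass = 223.833 g/mol.
1 Fe → 1.0000 mol FeO per formula unit; M(FeO) = 71.844, so FeO mass = 71.844 g.
71.844/223.833 × 100 = 32.10 wt%.

32.10 wt%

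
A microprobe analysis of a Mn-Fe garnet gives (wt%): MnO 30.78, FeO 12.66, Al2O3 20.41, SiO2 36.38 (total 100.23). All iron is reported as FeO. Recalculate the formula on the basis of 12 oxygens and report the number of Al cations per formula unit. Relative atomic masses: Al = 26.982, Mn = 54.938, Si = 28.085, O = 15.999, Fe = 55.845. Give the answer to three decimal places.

30.78 wt% MnO ÷ 70.937 g/mol = 0.43391 mol, giving 0.43391 Mn and 0.43391 O.
12.66 wt% FeO ÷ 71.844 g/mol = 0.17622 mol, giving 0.17622 Fe and 0.17622 O.
20.41 wt% Al2O3 ÷ 101.961 g/mol = 0.20017 mol, giving 0.40034 Al and 0.60051 O.
36.38 wt% SiO2 ÷ 60.083 g/mol = 0.60550 mol, giving 0.60550 Si and 1.21100 O.
Oxygen sums to 2.42164; scaling by 12/2.42164 = 4.95532 puts the formula on 12 O.
Al: 0.40034 × 4.95532 = 1.984 atoms per formula unit.

1.984 Al apfu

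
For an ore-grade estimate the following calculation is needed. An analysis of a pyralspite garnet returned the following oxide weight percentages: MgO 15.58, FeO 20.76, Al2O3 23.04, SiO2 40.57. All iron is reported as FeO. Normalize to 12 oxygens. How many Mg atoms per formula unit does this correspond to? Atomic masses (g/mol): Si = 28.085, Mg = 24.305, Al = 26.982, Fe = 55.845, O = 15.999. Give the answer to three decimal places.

1.716 Mg apfu

MgO: 15.58/40.304 = 0.38656 mol → 0.38656 mol Mg, 0.38656 mol O.
FeO: 20.76/71.844 = 0.28896 mol → 0.28896 mol Fe, 0.28896 mol O.
Al2O3: 23.04/101.961 = 0.22597 mol → 0.45194 mol Al, 0.67791 mol O.
SiO2: 40.57/60.083 = 0.67523 mol → 0.67523 mol Si, 1.35046 mol O.
Total oxygen = 2.70389 mol. Normalization factor = 12/2.70389 = 4.43805.
Mg per 12 O = 0.38656 × 4.43805 = 1.716.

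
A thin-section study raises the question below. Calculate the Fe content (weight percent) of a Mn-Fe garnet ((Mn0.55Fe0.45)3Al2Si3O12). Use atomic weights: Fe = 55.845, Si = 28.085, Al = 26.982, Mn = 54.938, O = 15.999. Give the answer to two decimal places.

M((Mn0.55Fe0.45)3Al2Si3O12) = 496.245 g/mol.
Fe contributes 1.35 × 55.845 = 75.391 g per mole.
75.391/496.245 = 0.1519 → 15.19%.

15.19 weight percent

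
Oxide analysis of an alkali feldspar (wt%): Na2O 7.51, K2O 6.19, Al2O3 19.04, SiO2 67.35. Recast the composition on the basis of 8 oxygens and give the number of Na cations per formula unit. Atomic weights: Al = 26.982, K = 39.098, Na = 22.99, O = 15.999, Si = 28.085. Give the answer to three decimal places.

0.649 Na apfu

Na2O: 7.51/61.979 = 0.12117 mol → 0.24234 mol Na, 0.12117 mol O.
K2O: 6.19/94.195 = 0.06571 mol → 0.13142 mol K, 0.06571 mol O.
Al2O3: 19.04/101.961 = 0.18674 mol → 0.37348 mol Al, 0.56022 mol O.
SiO2: 67.35/60.083 = 1.12095 mol → 1.12095 mol Si, 2.24190 mol O.
Total oxygen = 2.98900 mol. Normalization factor = 8/2.98900 = 2.67648.
Na per 8 O = 0.24234 × 2.67648 = 0.649.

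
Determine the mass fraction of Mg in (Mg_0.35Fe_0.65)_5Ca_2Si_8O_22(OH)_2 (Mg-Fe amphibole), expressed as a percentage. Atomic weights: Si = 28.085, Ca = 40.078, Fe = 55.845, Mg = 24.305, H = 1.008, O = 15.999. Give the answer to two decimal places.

Formula mass = 1.75*24.305 + 3.25*55.845 + 2*40.078 + 8*28.085 + 24*15.999 + 2*1.008 = 914.858 g/mol, of which 42.534 g is Mg.
So Mg makes up 42.534/914.858 = 0.0465 of the mass, i.e. 4.65%.

4.65 wt%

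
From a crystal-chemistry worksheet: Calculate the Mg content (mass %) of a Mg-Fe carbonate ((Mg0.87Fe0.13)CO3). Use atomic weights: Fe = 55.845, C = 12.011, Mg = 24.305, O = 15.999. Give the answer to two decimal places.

Formula mass = 0.87*24.305 + 0.13*55.845 + 1*12.011 + 3*15.999 = 88.413 g/mol, of which 21.145 g is Mg.
So Mg makes up 21.145/88.413 = 0.2392 of the mass, i.e. 23.92%.

23.92 mass %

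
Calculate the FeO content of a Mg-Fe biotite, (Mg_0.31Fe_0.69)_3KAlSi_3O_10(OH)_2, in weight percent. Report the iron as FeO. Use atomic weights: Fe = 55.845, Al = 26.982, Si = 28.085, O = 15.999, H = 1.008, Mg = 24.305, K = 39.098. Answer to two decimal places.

30.82 wt%

Molar mass of (Mg_0.31Fe_0.69)_3KAlSi_3O_10(OH)_2 = 0.93·24.305 + 2.07·55.845 + 1·39.098 + 1·26.982 + 3·28.085 + 12·15.999 + 2·1.008 = 482.542 g/mol.
Each formula unit contains 2.07 Fe, equivalent to 2.07/1 = 2.0700 mol FeO.
M(FeO) = 1×55.845 + 1×15.999 = 71.844 g/mol.
Mass of FeO per formula unit = 2.0700 × 71.844 = 148.717 g.
FeO wt% = 148.717 / 482.542 × 100 = 30.82%.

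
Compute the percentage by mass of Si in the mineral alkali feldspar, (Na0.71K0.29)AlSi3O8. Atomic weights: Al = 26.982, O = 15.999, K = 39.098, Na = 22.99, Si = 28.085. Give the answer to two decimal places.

31.57 wt%

Molar mass of (Na0.71K0.29)AlSi3O8: 0.71×22.99 + 0.29×39.098 + 1×26.982 + 3×28.085 + 8×15.999 = 266.890 g/mol.
Mass of Si per formula unit: 3 × 28.085 = 84.255 g.
Weight fraction Si = 84.255 / 266.890 = 0.3157.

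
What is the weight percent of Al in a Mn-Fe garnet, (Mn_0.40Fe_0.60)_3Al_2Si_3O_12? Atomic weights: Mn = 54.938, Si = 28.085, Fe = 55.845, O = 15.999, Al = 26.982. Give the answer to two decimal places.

10.87 wt%

Formula mass = 1.20*54.938 + 1.80*55.845 + 2*26.982 + 3*28.085 + 12*15.999 = 496.654 g/mol, of which 53.964 g is Al.
So Al makes up 53.964/496.654 = 0.1087 of the mass, i.e. 10.87%.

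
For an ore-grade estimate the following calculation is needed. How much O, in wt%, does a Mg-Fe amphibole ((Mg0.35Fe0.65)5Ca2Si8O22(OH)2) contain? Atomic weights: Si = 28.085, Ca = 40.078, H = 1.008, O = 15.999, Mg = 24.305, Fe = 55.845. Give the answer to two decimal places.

Molar mass of (Mg0.35Fe0.65)5Ca2Si8O22(OH)2: 1.75×24.305 + 3.25×55.845 + 2×40.078 + 8×28.085 + 24×15.999 + 2×1.008 = 914.858 g/mol.
Mass of O per formula unit: 24 × 15.999 = 383.976 g.
Weight fraction O = 383.976 / 914.858 = 0.4197.

41.97 wt%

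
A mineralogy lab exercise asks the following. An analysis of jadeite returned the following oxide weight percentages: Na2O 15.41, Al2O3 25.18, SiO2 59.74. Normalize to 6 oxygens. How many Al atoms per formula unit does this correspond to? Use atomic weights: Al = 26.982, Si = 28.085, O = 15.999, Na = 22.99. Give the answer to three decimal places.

15.41 wt% Na2O ÷ 61.979 g/mol = 0.24863 mol, giving 0.49726 Na and 0.24863 O.
25.18 wt% Al2O3 ÷ 101.961 g/mol = 0.24696 mol, giving 0.49392 Al and 0.74088 O.
59.74 wt% SiO2 ÷ 60.083 g/mol = 0.99429 mol, giving 0.99429 Si and 1.98858 O.
Oxygen sums to 2.97809; scaling by 6/2.97809 = 2.01471 puts the formula on 6 O.
Al: 0.49392 × 2.01471 = 0.995 atoms per formula unit.

0.995 Al apfu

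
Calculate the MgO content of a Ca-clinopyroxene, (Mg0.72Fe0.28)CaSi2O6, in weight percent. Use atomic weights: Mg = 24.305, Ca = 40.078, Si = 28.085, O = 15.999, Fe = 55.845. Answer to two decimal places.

12.88 wt%

Molar mass of (Mg0.72Fe0.28)CaSi2O6 = 0.72×24.305 + 0.28×55.845 + 1×40.078 + 2×28.085 + 6×15.999 = 225.378 g/mol.
Each formula unit contains 0.72 Mg, equivalent to 0.72/1 = 0.7200 mol MgO.
M(MgO) = 1×24.305 + 1×15.999 = 40.304 g/mol.
Mass of MgO per formula unit = 0.7200 × 40.304 = 29.019 g.
MgO wt% = 29.019 / 225.378 × 100 = 12.88%.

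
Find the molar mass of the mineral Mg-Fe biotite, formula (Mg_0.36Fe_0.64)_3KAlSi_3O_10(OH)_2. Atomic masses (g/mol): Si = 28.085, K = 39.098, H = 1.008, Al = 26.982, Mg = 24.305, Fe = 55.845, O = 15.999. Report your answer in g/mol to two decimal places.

477.81 g/mol

The formula mass is the sum 1.08(24.305) + 1.92(55.845) + 1(39.098) + 1(26.982) + 3(28.085) + 12(15.999) + 2(1.008).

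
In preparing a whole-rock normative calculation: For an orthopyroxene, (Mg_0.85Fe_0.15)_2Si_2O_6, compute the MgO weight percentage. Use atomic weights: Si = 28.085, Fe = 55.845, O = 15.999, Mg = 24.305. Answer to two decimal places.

Molar mass of (Mg_0.85Fe_0.15)_2Si_2O_6 = 1.70×24.305 + 0.30×55.845 + 2×28.085 + 6×15.999 = 210.236 g/mol.
Each formula unit contains 1.70 Mg, equivalent to 1.70/1 = 1.7000 mol MgO.
M(MgO) = 1×24.305 + 1×15.999 = 40.304 g/mol.
Mass of MgO per formula unit = 1.7000 × 40.304 = 68.517 g.
MgO wt% = 68.517 / 210.236 × 100 = 32.59%.

32.59 wt%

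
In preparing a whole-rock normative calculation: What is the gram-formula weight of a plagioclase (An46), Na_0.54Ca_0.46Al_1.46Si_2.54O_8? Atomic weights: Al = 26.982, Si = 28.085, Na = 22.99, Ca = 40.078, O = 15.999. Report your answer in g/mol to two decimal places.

269.57 g/mol

Na: 0.54 × 22.99 = 12.4146
Ca: 0.46 × 40.078 = 18.4359
Al: 1.46 × 26.982 = 39.3937
Si: 2.54 × 28.085 = 71.3359
O: 8 × 15.999 = 127.9920
Summing the contributions gives the formula mass.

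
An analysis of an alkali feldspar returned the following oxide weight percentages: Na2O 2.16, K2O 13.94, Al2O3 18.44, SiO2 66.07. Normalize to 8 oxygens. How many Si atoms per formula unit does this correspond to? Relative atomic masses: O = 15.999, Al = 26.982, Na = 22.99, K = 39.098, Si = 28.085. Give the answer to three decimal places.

3.008 Si apfu

Na2O (M=61.979): mol = 0.03485; Na = 0.06970, O = 0.03485.
K2O (M=94.195): mol = 0.14799; K = 0.29598, O = 0.14799.
Al2O3 (M=101.961): mol = 0.18085; Al = 0.36170, O = 0.54255.
SiO2 (M=60.083): mol = 1.09965; Si = 1.09965, O = 2.19930.
ΣO = 2.92469; factor = 8/ΣO = 2.73533.
Si apfu = 1.09965 × 2.73533 = 3.008.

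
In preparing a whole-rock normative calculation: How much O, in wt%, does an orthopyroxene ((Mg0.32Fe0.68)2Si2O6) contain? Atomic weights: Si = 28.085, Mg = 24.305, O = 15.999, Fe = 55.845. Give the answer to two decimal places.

39.40 wt%

M((Mg0.32Fe0.68)2Si2O6) = 243.668 g/mol.
O contributes 6 × 15.999 = 95.994 g per mole.
95.994/243.668 = 0.3940 → 39.40%.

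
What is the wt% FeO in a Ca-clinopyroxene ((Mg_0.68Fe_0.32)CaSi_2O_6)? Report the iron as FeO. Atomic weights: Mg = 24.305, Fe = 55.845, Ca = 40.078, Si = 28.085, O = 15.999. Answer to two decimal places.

10.14 wt%

Formula mass = 226.640 g/mol.
0.32 Fe → 0.3200 mol FeO per formula unit; M(FeO) = 71.844, so FeO mass = 22.990 g.
22.990/226.640 × 100 = 10.14 wt%.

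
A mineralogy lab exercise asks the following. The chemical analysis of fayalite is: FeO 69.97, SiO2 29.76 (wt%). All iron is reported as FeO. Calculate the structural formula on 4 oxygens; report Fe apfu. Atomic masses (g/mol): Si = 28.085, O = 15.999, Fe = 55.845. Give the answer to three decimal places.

1.983 Fe apfu

FeO: 69.97/71.844 = 0.97392 mol → 0.97392 mol Fe, 0.97392 mol O.
SiO2: 29.76/60.083 = 0.49531 mol → 0.49531 mol Si, 0.99062 mol O.
Total oxygen = 1.96454 mol. Normalization factor = 4/1.96454 = 2.03610.
Fe per 4 O = 0.97392 × 2.03610 = 1.983.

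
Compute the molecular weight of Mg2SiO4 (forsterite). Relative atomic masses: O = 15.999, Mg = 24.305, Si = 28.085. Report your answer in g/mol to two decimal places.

140.69 g/mol

M = 2*24.305 + 1*28.085 + 4*15.999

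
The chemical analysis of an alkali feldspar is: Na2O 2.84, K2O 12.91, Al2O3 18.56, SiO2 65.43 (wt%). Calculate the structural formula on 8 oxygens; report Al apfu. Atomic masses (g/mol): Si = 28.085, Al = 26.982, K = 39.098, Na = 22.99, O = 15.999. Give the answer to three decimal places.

Na2O (M=61.979): mol = 0.04582; Na = 0.09164, O = 0.04582.
K2O (M=94.195): mol = 0.13706; K = 0.27412, O = 0.13706.
Al2O3 (M=101.961): mol = 0.18203; Al = 0.36406, O = 0.54609.
SiO2 (M=60.083): mol = 1.08899; Si = 1.08899, O = 2.17798.
ΣO = 2.90695; factor = 8/ΣO = 2.75203.
Al apfu = 0.36406 × 2.75203 = 1.002.

1.002 Al apfu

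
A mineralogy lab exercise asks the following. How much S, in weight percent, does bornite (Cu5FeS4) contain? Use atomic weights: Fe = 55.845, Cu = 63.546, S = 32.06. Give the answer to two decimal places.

25.56 weight percent

M(Cu5FeS4) = 501.815 g/mol.
S contributes 4 × 32.06 = 128.240 g per mole.
128.240/501.815 = 0.2556 → 25.56%.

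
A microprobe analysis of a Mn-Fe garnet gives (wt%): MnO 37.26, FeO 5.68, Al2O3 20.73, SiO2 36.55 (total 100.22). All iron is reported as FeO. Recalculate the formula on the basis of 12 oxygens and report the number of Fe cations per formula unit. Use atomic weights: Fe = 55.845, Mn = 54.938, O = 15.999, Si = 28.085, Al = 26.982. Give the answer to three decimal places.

MnO (M=70.937): mol = 0.52525; Mn = 0.52525, O = 0.52525.
FeO (M=71.844): mol = 0.07906; Fe = 0.07906, O = 0.07906.
Al2O3 (M=101.961): mol = 0.20331; Al = 0.40662, O = 0.60993.
SiO2 (M=60.083): mol = 0.60833; Si = 0.60833, O = 1.21666.
ΣO = 2.43090; factor = 12/ΣO = 4.93644.
Fe apfu = 0.07906 × 4.93644 = 0.390.

0.390 Fe apfu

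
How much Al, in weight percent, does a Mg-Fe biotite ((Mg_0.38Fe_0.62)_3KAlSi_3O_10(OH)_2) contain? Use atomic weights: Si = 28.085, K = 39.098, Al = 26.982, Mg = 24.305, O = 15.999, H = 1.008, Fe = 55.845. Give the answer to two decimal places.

5.67 weight percent

Formula mass = 1.14×24.305 + 1.86×55.845 + 1×39.098 + 1×26.982 + 3×28.085 + 12×15.999 + 2×1.008 = 475.918 g/mol, of which 26.982 g is Al.
So Al makes up 26.982/475.918 = 0.0567 of the mass, i.e. 5.67%.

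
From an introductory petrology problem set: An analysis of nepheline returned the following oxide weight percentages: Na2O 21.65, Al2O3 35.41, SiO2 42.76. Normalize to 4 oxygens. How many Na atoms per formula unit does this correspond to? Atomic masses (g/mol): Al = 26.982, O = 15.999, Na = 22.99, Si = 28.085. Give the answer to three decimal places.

0.993 Na apfu

Na2O: 21.65/61.979 = 0.34931 mol → 0.69862 mol Na, 0.34931 mol O.
Al2O3: 35.41/101.961 = 0.34729 mol → 0.69458 mol Al, 1.04187 mol O.
SiO2: 42.76/60.083 = 0.71168 mol → 0.71168 mol Si, 1.42336 mol O.
Total oxygen = 2.81454 mol. Normalization factor = 4/2.81454 = 1.42119.
Na per 4 O = 0.69862 × 1.42119 = 0.993.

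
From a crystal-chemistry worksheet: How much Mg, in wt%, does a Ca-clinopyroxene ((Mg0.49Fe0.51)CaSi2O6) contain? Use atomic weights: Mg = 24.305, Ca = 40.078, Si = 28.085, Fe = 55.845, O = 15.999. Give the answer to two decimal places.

M((Mg0.49Fe0.51)CaSi2O6) = 232.632 g/mol.
Mg contributes 0.49 × 24.305 = 11.909 g per mole.
11.909/232.632 = 0.0512 → 5.12%.

5.12 wt%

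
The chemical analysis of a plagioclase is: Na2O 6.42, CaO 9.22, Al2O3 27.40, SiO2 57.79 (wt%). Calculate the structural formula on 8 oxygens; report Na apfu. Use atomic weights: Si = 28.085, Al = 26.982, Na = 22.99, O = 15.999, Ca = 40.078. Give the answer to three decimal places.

Na2O: 6.42/61.979 = 0.10358 mol → 0.20716 mol Na, 0.10358 mol O.
CaO: 9.22/56.077 = 0.16442 mol → 0.16442 mol Ca, 0.16442 mol O.
Al2O3: 27.40/101.961 = 0.26873 mol → 0.53746 mol Al, 0.80619 mol O.
SiO2: 57.79/60.083 = 0.96184 mol → 0.96184 mol Si, 1.92368 mol O.
Total oxygen = 2.99787 mol. Normalization factor = 8/2.99787 = 2.66856.
Na per 8 O = 0.20716 × 2.66856 = 0.553.

0.553 Na apfu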